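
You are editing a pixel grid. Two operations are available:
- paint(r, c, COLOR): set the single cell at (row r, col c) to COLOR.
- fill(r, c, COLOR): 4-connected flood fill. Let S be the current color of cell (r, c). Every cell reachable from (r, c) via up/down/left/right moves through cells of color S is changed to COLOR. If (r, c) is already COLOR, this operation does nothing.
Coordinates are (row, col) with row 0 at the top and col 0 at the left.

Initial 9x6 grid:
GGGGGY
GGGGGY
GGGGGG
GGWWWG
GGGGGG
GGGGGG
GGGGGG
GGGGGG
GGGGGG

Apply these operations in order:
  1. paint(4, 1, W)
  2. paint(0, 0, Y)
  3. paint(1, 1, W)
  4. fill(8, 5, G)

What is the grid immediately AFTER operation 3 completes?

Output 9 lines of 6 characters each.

After op 1 paint(4,1,W):
GGGGGY
GGGGGY
GGGGGG
GGWWWG
GWGGGG
GGGGGG
GGGGGG
GGGGGG
GGGGGG
After op 2 paint(0,0,Y):
YGGGGY
GGGGGY
GGGGGG
GGWWWG
GWGGGG
GGGGGG
GGGGGG
GGGGGG
GGGGGG
After op 3 paint(1,1,W):
YGGGGY
GWGGGY
GGGGGG
GGWWWG
GWGGGG
GGGGGG
GGGGGG
GGGGGG
GGGGGG

Answer: YGGGGY
GWGGGY
GGGGGG
GGWWWG
GWGGGG
GGGGGG
GGGGGG
GGGGGG
GGGGGG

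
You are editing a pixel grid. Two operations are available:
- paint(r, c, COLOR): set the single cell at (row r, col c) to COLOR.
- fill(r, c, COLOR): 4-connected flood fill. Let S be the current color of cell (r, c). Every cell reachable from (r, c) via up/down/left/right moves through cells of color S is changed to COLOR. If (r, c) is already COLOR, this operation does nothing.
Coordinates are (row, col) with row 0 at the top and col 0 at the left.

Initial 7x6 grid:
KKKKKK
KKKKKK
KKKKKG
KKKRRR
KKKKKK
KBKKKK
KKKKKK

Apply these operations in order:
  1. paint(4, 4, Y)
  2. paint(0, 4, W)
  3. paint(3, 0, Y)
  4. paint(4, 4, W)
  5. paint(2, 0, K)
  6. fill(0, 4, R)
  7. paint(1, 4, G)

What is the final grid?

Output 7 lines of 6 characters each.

After op 1 paint(4,4,Y):
KKKKKK
KKKKKK
KKKKKG
KKKRRR
KKKKYK
KBKKKK
KKKKKK
After op 2 paint(0,4,W):
KKKKWK
KKKKKK
KKKKKG
KKKRRR
KKKKYK
KBKKKK
KKKKKK
After op 3 paint(3,0,Y):
KKKKWK
KKKKKK
KKKKKG
YKKRRR
KKKKYK
KBKKKK
KKKKKK
After op 4 paint(4,4,W):
KKKKWK
KKKKKK
KKKKKG
YKKRRR
KKKKWK
KBKKKK
KKKKKK
After op 5 paint(2,0,K):
KKKKWK
KKKKKK
KKKKKG
YKKRRR
KKKKWK
KBKKKK
KKKKKK
After op 6 fill(0,4,R) [1 cells changed]:
KKKKRK
KKKKKK
KKKKKG
YKKRRR
KKKKWK
KBKKKK
KKKKKK
After op 7 paint(1,4,G):
KKKKRK
KKKKGK
KKKKKG
YKKRRR
KKKKWK
KBKKKK
KKKKKK

Answer: KKKKRK
KKKKGK
KKKKKG
YKKRRR
KKKKWK
KBKKKK
KKKKKK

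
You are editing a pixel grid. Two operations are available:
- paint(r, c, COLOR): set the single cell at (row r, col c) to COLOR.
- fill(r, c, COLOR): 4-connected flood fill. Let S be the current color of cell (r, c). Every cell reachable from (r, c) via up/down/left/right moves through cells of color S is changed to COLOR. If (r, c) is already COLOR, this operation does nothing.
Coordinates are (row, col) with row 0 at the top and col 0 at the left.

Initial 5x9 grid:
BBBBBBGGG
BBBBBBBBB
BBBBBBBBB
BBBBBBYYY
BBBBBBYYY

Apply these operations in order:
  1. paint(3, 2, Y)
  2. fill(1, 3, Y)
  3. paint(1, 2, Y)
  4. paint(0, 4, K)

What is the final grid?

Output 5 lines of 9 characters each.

After op 1 paint(3,2,Y):
BBBBBBGGG
BBBBBBBBB
BBBBBBBBB
BBYBBBYYY
BBBBBBYYY
After op 2 fill(1,3,Y) [35 cells changed]:
YYYYYYGGG
YYYYYYYYY
YYYYYYYYY
YYYYYYYYY
YYYYYYYYY
After op 3 paint(1,2,Y):
YYYYYYGGG
YYYYYYYYY
YYYYYYYYY
YYYYYYYYY
YYYYYYYYY
After op 4 paint(0,4,K):
YYYYKYGGG
YYYYYYYYY
YYYYYYYYY
YYYYYYYYY
YYYYYYYYY

Answer: YYYYKYGGG
YYYYYYYYY
YYYYYYYYY
YYYYYYYYY
YYYYYYYYY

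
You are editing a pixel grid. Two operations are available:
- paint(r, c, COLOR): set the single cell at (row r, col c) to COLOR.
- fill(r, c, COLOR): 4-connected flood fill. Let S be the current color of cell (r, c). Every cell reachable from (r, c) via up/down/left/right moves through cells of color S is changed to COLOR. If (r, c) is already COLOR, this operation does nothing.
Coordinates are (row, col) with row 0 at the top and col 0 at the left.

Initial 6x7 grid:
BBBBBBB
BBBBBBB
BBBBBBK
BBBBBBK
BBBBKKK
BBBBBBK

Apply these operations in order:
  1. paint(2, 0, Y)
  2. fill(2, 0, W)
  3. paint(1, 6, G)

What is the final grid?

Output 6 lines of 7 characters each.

After op 1 paint(2,0,Y):
BBBBBBB
BBBBBBB
YBBBBBK
BBBBBBK
BBBBKKK
BBBBBBK
After op 2 fill(2,0,W) [1 cells changed]:
BBBBBBB
BBBBBBB
WBBBBBK
BBBBBBK
BBBBKKK
BBBBBBK
After op 3 paint(1,6,G):
BBBBBBB
BBBBBBG
WBBBBBK
BBBBBBK
BBBBKKK
BBBBBBK

Answer: BBBBBBB
BBBBBBG
WBBBBBK
BBBBBBK
BBBBKKK
BBBBBBK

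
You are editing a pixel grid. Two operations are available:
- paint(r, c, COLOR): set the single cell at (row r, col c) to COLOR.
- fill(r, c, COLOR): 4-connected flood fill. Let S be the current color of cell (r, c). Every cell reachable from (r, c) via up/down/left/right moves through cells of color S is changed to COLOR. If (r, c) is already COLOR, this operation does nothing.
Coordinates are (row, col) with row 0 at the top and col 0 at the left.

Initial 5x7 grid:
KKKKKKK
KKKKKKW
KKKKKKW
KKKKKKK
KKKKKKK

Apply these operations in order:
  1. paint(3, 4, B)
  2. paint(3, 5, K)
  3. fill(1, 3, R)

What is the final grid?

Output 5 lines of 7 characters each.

After op 1 paint(3,4,B):
KKKKKKK
KKKKKKW
KKKKKKW
KKKKBKK
KKKKKKK
After op 2 paint(3,5,K):
KKKKKKK
KKKKKKW
KKKKKKW
KKKKBKK
KKKKKKK
After op 3 fill(1,3,R) [32 cells changed]:
RRRRRRR
RRRRRRW
RRRRRRW
RRRRBRR
RRRRRRR

Answer: RRRRRRR
RRRRRRW
RRRRRRW
RRRRBRR
RRRRRRR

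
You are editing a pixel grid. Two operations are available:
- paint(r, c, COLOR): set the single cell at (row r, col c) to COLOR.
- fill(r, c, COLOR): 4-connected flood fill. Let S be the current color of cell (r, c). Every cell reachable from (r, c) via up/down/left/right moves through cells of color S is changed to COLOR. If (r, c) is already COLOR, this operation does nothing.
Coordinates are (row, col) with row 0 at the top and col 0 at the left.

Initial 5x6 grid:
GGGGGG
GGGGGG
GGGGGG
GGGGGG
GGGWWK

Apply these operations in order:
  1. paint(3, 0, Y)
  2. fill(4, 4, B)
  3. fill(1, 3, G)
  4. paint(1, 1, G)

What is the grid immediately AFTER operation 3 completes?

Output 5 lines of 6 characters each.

After op 1 paint(3,0,Y):
GGGGGG
GGGGGG
GGGGGG
YGGGGG
GGGWWK
After op 2 fill(4,4,B) [2 cells changed]:
GGGGGG
GGGGGG
GGGGGG
YGGGGG
GGGBBK
After op 3 fill(1,3,G) [0 cells changed]:
GGGGGG
GGGGGG
GGGGGG
YGGGGG
GGGBBK

Answer: GGGGGG
GGGGGG
GGGGGG
YGGGGG
GGGBBK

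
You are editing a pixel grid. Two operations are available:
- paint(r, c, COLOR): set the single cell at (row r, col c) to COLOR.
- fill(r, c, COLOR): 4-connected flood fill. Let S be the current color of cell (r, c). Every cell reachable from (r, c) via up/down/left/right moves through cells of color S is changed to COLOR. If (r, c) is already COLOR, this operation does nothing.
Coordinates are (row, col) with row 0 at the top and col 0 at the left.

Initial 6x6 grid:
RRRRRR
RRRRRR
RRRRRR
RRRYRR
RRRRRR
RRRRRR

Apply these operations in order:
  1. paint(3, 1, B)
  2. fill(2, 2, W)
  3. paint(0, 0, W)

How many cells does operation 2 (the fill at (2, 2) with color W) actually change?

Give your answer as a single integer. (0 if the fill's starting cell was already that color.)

After op 1 paint(3,1,B):
RRRRRR
RRRRRR
RRRRRR
RBRYRR
RRRRRR
RRRRRR
After op 2 fill(2,2,W) [34 cells changed]:
WWWWWW
WWWWWW
WWWWWW
WBWYWW
WWWWWW
WWWWWW

Answer: 34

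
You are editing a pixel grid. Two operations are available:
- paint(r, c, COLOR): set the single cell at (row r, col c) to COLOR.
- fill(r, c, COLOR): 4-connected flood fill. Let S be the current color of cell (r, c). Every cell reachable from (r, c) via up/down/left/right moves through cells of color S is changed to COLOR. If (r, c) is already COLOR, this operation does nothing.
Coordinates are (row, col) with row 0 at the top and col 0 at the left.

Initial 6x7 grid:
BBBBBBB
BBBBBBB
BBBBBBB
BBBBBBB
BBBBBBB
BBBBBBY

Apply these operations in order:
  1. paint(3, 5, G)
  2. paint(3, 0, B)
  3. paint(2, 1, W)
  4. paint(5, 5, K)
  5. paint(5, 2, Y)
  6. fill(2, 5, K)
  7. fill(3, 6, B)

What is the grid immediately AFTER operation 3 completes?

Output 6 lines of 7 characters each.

Answer: BBBBBBB
BBBBBBB
BWBBBBB
BBBBBGB
BBBBBBB
BBBBBBY

Derivation:
After op 1 paint(3,5,G):
BBBBBBB
BBBBBBB
BBBBBBB
BBBBBGB
BBBBBBB
BBBBBBY
After op 2 paint(3,0,B):
BBBBBBB
BBBBBBB
BBBBBBB
BBBBBGB
BBBBBBB
BBBBBBY
After op 3 paint(2,1,W):
BBBBBBB
BBBBBBB
BWBBBBB
BBBBBGB
BBBBBBB
BBBBBBY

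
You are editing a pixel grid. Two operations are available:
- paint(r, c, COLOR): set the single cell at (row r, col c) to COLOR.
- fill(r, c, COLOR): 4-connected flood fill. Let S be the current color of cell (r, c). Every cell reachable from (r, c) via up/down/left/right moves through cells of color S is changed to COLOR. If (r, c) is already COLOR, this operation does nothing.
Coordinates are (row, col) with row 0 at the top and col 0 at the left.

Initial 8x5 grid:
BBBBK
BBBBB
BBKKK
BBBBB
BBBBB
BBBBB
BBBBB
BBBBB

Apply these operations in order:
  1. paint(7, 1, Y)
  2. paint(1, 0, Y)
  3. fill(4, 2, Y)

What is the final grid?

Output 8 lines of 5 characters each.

Answer: YYYYK
YYYYY
YYKKK
YYYYY
YYYYY
YYYYY
YYYYY
YYYYY

Derivation:
After op 1 paint(7,1,Y):
BBBBK
BBBBB
BBKKK
BBBBB
BBBBB
BBBBB
BBBBB
BYBBB
After op 2 paint(1,0,Y):
BBBBK
YBBBB
BBKKK
BBBBB
BBBBB
BBBBB
BBBBB
BYBBB
After op 3 fill(4,2,Y) [34 cells changed]:
YYYYK
YYYYY
YYKKK
YYYYY
YYYYY
YYYYY
YYYYY
YYYYY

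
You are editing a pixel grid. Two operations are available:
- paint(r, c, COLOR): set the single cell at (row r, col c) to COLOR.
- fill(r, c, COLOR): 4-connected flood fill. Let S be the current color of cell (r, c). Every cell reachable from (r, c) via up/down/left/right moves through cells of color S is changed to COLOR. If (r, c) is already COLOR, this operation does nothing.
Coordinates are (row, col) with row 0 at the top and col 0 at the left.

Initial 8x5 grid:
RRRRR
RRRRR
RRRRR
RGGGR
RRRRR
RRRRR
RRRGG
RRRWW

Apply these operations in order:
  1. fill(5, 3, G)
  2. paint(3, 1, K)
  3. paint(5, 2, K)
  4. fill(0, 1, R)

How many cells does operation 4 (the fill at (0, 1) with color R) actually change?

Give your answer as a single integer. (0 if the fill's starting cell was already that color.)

After op 1 fill(5,3,G) [33 cells changed]:
GGGGG
GGGGG
GGGGG
GGGGG
GGGGG
GGGGG
GGGGG
GGGWW
After op 2 paint(3,1,K):
GGGGG
GGGGG
GGGGG
GKGGG
GGGGG
GGGGG
GGGGG
GGGWW
After op 3 paint(5,2,K):
GGGGG
GGGGG
GGGGG
GKGGG
GGGGG
GGKGG
GGGGG
GGGWW
After op 4 fill(0,1,R) [36 cells changed]:
RRRRR
RRRRR
RRRRR
RKRRR
RRRRR
RRKRR
RRRRR
RRRWW

Answer: 36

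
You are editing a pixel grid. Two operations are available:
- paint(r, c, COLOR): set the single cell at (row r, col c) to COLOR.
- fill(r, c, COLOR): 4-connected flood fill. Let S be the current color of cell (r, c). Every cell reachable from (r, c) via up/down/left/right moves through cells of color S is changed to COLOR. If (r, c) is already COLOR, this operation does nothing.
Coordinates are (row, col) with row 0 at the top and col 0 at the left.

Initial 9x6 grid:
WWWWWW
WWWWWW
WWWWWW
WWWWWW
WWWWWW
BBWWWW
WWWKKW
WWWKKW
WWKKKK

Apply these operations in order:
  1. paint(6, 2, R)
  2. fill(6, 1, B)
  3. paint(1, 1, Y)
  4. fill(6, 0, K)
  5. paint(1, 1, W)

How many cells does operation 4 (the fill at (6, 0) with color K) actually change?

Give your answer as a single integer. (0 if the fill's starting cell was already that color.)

Answer: 9

Derivation:
After op 1 paint(6,2,R):
WWWWWW
WWWWWW
WWWWWW
WWWWWW
WWWWWW
BBWWWW
WWRKKW
WWWKKW
WWKKKK
After op 2 fill(6,1,B) [7 cells changed]:
WWWWWW
WWWWWW
WWWWWW
WWWWWW
WWWWWW
BBWWWW
BBRKKW
BBBKKW
BBKKKK
After op 3 paint(1,1,Y):
WWWWWW
WYWWWW
WWWWWW
WWWWWW
WWWWWW
BBWWWW
BBRKKW
BBBKKW
BBKKKK
After op 4 fill(6,0,K) [9 cells changed]:
WWWWWW
WYWWWW
WWWWWW
WWWWWW
WWWWWW
KKWWWW
KKRKKW
KKKKKW
KKKKKK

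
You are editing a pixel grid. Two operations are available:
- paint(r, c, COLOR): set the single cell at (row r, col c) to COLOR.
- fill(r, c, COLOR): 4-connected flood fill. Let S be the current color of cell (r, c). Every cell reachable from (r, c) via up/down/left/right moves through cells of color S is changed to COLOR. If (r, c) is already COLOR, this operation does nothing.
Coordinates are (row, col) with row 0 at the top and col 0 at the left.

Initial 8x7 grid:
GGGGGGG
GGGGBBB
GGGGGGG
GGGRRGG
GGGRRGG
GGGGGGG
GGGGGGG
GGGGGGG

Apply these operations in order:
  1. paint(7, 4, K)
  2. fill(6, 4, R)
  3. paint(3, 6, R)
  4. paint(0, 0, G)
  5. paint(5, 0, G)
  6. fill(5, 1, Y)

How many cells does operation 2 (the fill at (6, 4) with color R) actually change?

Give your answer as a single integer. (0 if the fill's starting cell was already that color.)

After op 1 paint(7,4,K):
GGGGGGG
GGGGBBB
GGGGGGG
GGGRRGG
GGGRRGG
GGGGGGG
GGGGGGG
GGGGKGG
After op 2 fill(6,4,R) [48 cells changed]:
RRRRRRR
RRRRBBB
RRRRRRR
RRRRRRR
RRRRRRR
RRRRRRR
RRRRRRR
RRRRKRR

Answer: 48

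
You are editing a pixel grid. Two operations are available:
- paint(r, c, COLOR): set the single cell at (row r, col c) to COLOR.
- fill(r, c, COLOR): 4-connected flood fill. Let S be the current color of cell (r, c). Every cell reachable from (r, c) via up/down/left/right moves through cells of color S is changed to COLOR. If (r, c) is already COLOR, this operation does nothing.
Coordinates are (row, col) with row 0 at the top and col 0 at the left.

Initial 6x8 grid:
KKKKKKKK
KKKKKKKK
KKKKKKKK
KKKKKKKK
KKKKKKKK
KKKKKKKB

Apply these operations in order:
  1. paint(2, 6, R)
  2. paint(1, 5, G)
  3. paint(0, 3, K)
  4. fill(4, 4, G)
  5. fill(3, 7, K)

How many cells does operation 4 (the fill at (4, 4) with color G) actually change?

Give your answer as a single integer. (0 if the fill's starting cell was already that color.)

Answer: 45

Derivation:
After op 1 paint(2,6,R):
KKKKKKKK
KKKKKKKK
KKKKKKRK
KKKKKKKK
KKKKKKKK
KKKKKKKB
After op 2 paint(1,5,G):
KKKKKKKK
KKKKKGKK
KKKKKKRK
KKKKKKKK
KKKKKKKK
KKKKKKKB
After op 3 paint(0,3,K):
KKKKKKKK
KKKKKGKK
KKKKKKRK
KKKKKKKK
KKKKKKKK
KKKKKKKB
After op 4 fill(4,4,G) [45 cells changed]:
GGGGGGGG
GGGGGGGG
GGGGGGRG
GGGGGGGG
GGGGGGGG
GGGGGGGB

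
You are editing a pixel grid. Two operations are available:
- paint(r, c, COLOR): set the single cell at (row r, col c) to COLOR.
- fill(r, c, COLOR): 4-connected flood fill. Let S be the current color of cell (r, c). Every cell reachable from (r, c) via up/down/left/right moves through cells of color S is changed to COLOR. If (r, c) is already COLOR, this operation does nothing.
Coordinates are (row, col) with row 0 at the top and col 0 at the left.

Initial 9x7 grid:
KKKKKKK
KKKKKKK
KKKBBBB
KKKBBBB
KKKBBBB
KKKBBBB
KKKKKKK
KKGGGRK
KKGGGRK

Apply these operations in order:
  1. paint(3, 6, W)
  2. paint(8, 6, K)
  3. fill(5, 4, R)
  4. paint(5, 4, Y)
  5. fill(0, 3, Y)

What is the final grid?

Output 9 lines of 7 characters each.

Answer: YYYYYYY
YYYYYYY
YYYRRRR
YYYRRRW
YYYRRRR
YYYRYRR
YYYYYYY
YYGGGRY
YYGGGRY

Derivation:
After op 1 paint(3,6,W):
KKKKKKK
KKKKKKK
KKKBBBB
KKKBBBW
KKKBBBB
KKKBBBB
KKKKKKK
KKGGGRK
KKGGGRK
After op 2 paint(8,6,K):
KKKKKKK
KKKKKKK
KKKBBBB
KKKBBBW
KKKBBBB
KKKBBBB
KKKKKKK
KKGGGRK
KKGGGRK
After op 3 fill(5,4,R) [15 cells changed]:
KKKKKKK
KKKKKKK
KKKRRRR
KKKRRRW
KKKRRRR
KKKRRRR
KKKKKKK
KKGGGRK
KKGGGRK
After op 4 paint(5,4,Y):
KKKKKKK
KKKKKKK
KKKRRRR
KKKRRRW
KKKRRRR
KKKRYRR
KKKKKKK
KKGGGRK
KKGGGRK
After op 5 fill(0,3,Y) [39 cells changed]:
YYYYYYY
YYYYYYY
YYYRRRR
YYYRRRW
YYYRRRR
YYYRYRR
YYYYYYY
YYGGGRY
YYGGGRY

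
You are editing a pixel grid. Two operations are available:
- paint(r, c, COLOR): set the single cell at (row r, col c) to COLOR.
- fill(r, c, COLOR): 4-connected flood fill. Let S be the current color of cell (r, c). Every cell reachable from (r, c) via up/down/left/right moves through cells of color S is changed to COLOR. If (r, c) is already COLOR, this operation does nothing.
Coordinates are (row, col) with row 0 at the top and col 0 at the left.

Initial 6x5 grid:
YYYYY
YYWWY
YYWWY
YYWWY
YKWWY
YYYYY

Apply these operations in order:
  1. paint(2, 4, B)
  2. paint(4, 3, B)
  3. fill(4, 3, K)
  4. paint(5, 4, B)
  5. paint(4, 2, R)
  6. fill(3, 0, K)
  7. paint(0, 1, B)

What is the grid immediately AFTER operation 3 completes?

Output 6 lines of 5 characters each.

After op 1 paint(2,4,B):
YYYYY
YYWWY
YYWWB
YYWWY
YKWWY
YYYYY
After op 2 paint(4,3,B):
YYYYY
YYWWY
YYWWB
YYWWY
YKWBY
YYYYY
After op 3 fill(4,3,K) [1 cells changed]:
YYYYY
YYWWY
YYWWB
YYWWY
YKWKY
YYYYY

Answer: YYYYY
YYWWY
YYWWB
YYWWY
YKWKY
YYYYY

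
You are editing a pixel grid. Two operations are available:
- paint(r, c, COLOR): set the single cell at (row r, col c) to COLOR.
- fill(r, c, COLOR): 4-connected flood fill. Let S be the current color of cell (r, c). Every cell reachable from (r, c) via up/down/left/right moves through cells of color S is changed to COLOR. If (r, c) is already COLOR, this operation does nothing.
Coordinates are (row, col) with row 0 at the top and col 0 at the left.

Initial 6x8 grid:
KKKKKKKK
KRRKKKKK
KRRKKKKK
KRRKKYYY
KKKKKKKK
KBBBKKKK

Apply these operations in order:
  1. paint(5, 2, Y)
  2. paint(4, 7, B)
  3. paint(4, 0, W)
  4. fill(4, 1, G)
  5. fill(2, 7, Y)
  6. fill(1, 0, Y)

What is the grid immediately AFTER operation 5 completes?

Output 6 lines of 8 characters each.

After op 1 paint(5,2,Y):
KKKKKKKK
KRRKKKKK
KRRKKKKK
KRRKKYYY
KKKKKKKK
KBYBKKKK
After op 2 paint(4,7,B):
KKKKKKKK
KRRKKKKK
KRRKKKKK
KRRKKYYY
KKKKKKKB
KBYBKKKK
After op 3 paint(4,0,W):
KKKKKKKK
KRRKKKKK
KRRKKKKK
KRRKKYYY
WKKKKKKB
KBYBKKKK
After op 4 fill(4,1,G) [33 cells changed]:
GGGGGGGG
GRRGGGGG
GRRGGGGG
GRRGGYYY
WGGGGGGB
KBYBGGGG
After op 5 fill(2,7,Y) [33 cells changed]:
YYYYYYYY
YRRYYYYY
YRRYYYYY
YRRYYYYY
WYYYYYYB
KBYBYYYY

Answer: YYYYYYYY
YRRYYYYY
YRRYYYYY
YRRYYYYY
WYYYYYYB
KBYBYYYY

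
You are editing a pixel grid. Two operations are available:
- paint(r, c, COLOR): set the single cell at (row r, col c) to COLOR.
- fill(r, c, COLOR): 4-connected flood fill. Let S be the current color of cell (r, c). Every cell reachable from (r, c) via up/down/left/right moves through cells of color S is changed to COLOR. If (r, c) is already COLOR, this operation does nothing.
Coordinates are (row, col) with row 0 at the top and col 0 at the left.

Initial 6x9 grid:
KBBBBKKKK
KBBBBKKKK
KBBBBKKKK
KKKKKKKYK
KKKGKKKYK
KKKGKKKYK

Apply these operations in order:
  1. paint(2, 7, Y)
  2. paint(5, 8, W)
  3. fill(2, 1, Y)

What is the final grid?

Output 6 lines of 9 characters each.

Answer: KYYYYKKKK
KYYYYKKKK
KYYYYKKYK
KKKKKKKYK
KKKGKKKYK
KKKGKKKYW

Derivation:
After op 1 paint(2,7,Y):
KBBBBKKKK
KBBBBKKKK
KBBBBKKYK
KKKKKKKYK
KKKGKKKYK
KKKGKKKYK
After op 2 paint(5,8,W):
KBBBBKKKK
KBBBBKKKK
KBBBBKKYK
KKKKKKKYK
KKKGKKKYK
KKKGKKKYW
After op 3 fill(2,1,Y) [12 cells changed]:
KYYYYKKKK
KYYYYKKKK
KYYYYKKYK
KKKKKKKYK
KKKGKKKYK
KKKGKKKYW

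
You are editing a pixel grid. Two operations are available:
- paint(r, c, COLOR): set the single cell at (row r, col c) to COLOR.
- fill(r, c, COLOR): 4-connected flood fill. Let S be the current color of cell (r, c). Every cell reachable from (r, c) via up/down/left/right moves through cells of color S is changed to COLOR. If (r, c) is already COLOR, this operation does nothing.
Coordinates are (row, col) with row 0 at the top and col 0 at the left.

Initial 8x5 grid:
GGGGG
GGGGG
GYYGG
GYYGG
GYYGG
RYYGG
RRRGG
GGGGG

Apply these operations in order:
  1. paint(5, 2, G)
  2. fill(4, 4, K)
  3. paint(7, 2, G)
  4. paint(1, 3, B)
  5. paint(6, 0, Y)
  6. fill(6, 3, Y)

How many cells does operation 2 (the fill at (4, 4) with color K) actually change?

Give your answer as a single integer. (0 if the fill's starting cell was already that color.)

Answer: 29

Derivation:
After op 1 paint(5,2,G):
GGGGG
GGGGG
GYYGG
GYYGG
GYYGG
RYGGG
RRRGG
GGGGG
After op 2 fill(4,4,K) [29 cells changed]:
KKKKK
KKKKK
KYYKK
KYYKK
KYYKK
RYKKK
RRRKK
KKKKK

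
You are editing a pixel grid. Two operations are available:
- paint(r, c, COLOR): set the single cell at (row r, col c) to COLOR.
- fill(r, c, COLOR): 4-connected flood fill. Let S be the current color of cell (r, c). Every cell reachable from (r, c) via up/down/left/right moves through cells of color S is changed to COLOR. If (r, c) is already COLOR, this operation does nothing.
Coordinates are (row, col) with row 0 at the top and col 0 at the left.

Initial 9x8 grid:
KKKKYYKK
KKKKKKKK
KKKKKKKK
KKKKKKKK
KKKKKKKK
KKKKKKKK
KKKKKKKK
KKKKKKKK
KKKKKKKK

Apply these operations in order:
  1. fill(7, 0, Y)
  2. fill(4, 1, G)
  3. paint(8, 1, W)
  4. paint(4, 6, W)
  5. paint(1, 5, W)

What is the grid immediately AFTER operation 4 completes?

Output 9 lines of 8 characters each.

After op 1 fill(7,0,Y) [70 cells changed]:
YYYYYYYY
YYYYYYYY
YYYYYYYY
YYYYYYYY
YYYYYYYY
YYYYYYYY
YYYYYYYY
YYYYYYYY
YYYYYYYY
After op 2 fill(4,1,G) [72 cells changed]:
GGGGGGGG
GGGGGGGG
GGGGGGGG
GGGGGGGG
GGGGGGGG
GGGGGGGG
GGGGGGGG
GGGGGGGG
GGGGGGGG
After op 3 paint(8,1,W):
GGGGGGGG
GGGGGGGG
GGGGGGGG
GGGGGGGG
GGGGGGGG
GGGGGGGG
GGGGGGGG
GGGGGGGG
GWGGGGGG
After op 4 paint(4,6,W):
GGGGGGGG
GGGGGGGG
GGGGGGGG
GGGGGGGG
GGGGGGWG
GGGGGGGG
GGGGGGGG
GGGGGGGG
GWGGGGGG

Answer: GGGGGGGG
GGGGGGGG
GGGGGGGG
GGGGGGGG
GGGGGGWG
GGGGGGGG
GGGGGGGG
GGGGGGGG
GWGGGGGG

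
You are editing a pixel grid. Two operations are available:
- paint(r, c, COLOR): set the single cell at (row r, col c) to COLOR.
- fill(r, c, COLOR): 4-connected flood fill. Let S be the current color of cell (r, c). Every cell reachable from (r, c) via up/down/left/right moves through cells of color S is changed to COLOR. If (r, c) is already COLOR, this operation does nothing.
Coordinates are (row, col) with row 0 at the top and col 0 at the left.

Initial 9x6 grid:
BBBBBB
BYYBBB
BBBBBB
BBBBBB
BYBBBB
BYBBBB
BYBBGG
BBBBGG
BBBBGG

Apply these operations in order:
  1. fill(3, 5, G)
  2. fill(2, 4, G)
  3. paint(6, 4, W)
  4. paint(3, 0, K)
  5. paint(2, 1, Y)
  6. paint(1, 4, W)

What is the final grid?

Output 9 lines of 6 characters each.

Answer: GGGGGG
GYYGWG
GYGGGG
KGGGGG
GYGGGG
GYGGGG
GYGGWG
GGGGGG
GGGGGG

Derivation:
After op 1 fill(3,5,G) [43 cells changed]:
GGGGGG
GYYGGG
GGGGGG
GGGGGG
GYGGGG
GYGGGG
GYGGGG
GGGGGG
GGGGGG
After op 2 fill(2,4,G) [0 cells changed]:
GGGGGG
GYYGGG
GGGGGG
GGGGGG
GYGGGG
GYGGGG
GYGGGG
GGGGGG
GGGGGG
After op 3 paint(6,4,W):
GGGGGG
GYYGGG
GGGGGG
GGGGGG
GYGGGG
GYGGGG
GYGGWG
GGGGGG
GGGGGG
After op 4 paint(3,0,K):
GGGGGG
GYYGGG
GGGGGG
KGGGGG
GYGGGG
GYGGGG
GYGGWG
GGGGGG
GGGGGG
After op 5 paint(2,1,Y):
GGGGGG
GYYGGG
GYGGGG
KGGGGG
GYGGGG
GYGGGG
GYGGWG
GGGGGG
GGGGGG
After op 6 paint(1,4,W):
GGGGGG
GYYGWG
GYGGGG
KGGGGG
GYGGGG
GYGGGG
GYGGWG
GGGGGG
GGGGGG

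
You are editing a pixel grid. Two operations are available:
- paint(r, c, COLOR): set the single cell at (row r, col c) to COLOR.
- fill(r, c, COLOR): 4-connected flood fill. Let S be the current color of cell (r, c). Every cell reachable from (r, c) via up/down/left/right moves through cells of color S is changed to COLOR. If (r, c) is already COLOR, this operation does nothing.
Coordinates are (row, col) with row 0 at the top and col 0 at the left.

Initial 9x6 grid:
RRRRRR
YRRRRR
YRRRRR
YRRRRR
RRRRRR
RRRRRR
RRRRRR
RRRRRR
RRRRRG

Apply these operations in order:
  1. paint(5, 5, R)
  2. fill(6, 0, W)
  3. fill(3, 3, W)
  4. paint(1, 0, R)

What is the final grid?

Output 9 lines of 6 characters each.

After op 1 paint(5,5,R):
RRRRRR
YRRRRR
YRRRRR
YRRRRR
RRRRRR
RRRRRR
RRRRRR
RRRRRR
RRRRRG
After op 2 fill(6,0,W) [50 cells changed]:
WWWWWW
YWWWWW
YWWWWW
YWWWWW
WWWWWW
WWWWWW
WWWWWW
WWWWWW
WWWWWG
After op 3 fill(3,3,W) [0 cells changed]:
WWWWWW
YWWWWW
YWWWWW
YWWWWW
WWWWWW
WWWWWW
WWWWWW
WWWWWW
WWWWWG
After op 4 paint(1,0,R):
WWWWWW
RWWWWW
YWWWWW
YWWWWW
WWWWWW
WWWWWW
WWWWWW
WWWWWW
WWWWWG

Answer: WWWWWW
RWWWWW
YWWWWW
YWWWWW
WWWWWW
WWWWWW
WWWWWW
WWWWWW
WWWWWG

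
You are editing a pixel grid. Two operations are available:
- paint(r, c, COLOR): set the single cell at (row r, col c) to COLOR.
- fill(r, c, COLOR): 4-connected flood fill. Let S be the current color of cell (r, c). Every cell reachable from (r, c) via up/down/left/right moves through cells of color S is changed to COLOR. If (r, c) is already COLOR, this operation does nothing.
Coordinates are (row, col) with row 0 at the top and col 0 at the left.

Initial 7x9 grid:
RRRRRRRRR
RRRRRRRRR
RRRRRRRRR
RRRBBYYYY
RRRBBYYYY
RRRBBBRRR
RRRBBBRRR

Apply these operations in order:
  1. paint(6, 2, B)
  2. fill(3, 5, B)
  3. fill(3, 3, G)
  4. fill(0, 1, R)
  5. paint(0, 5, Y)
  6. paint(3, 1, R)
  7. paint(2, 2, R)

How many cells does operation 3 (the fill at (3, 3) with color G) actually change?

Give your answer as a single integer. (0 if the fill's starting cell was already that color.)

After op 1 paint(6,2,B):
RRRRRRRRR
RRRRRRRRR
RRRRRRRRR
RRRBBYYYY
RRRBBYYYY
RRRBBBRRR
RRBBBBRRR
After op 2 fill(3,5,B) [8 cells changed]:
RRRRRRRRR
RRRRRRRRR
RRRRRRRRR
RRRBBBBBB
RRRBBBBBB
RRRBBBRRR
RRBBBBRRR
After op 3 fill(3,3,G) [19 cells changed]:
RRRRRRRRR
RRRRRRRRR
RRRRRRRRR
RRRGGGGGG
RRRGGGGGG
RRRGGGRRR
RRGGGGRRR

Answer: 19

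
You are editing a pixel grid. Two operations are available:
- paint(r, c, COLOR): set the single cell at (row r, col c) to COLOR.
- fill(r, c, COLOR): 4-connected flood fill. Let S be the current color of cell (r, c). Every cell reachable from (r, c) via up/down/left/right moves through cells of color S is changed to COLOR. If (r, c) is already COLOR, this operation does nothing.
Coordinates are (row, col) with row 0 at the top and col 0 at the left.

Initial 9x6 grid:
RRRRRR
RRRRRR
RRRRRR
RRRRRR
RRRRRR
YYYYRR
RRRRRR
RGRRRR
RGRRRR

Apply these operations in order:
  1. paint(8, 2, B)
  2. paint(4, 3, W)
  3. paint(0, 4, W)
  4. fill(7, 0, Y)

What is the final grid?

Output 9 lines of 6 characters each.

After op 1 paint(8,2,B):
RRRRRR
RRRRRR
RRRRRR
RRRRRR
RRRRRR
YYYYRR
RRRRRR
RGRRRR
RGBRRR
After op 2 paint(4,3,W):
RRRRRR
RRRRRR
RRRRRR
RRRRRR
RRRWRR
YYYYRR
RRRRRR
RGRRRR
RGBRRR
After op 3 paint(0,4,W):
RRRRWR
RRRRRR
RRRRRR
RRRRRR
RRRWRR
YYYYRR
RRRRRR
RGRRRR
RGBRRR
After op 4 fill(7,0,Y) [45 cells changed]:
YYYYWY
YYYYYY
YYYYYY
YYYYYY
YYYWYY
YYYYYY
YYYYYY
YGYYYY
YGBYYY

Answer: YYYYWY
YYYYYY
YYYYYY
YYYYYY
YYYWYY
YYYYYY
YYYYYY
YGYYYY
YGBYYY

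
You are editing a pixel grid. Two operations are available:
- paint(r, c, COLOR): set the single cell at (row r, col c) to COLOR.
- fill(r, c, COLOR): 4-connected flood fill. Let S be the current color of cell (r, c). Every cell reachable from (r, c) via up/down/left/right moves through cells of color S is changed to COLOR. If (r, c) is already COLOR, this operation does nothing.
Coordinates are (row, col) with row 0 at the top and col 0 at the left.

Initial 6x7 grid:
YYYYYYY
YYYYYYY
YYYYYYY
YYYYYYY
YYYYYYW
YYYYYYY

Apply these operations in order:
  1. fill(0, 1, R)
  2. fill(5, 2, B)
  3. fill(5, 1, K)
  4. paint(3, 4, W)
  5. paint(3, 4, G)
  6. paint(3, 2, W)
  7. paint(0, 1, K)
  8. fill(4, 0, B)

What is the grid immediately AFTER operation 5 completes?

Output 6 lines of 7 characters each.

After op 1 fill(0,1,R) [41 cells changed]:
RRRRRRR
RRRRRRR
RRRRRRR
RRRRRRR
RRRRRRW
RRRRRRR
After op 2 fill(5,2,B) [41 cells changed]:
BBBBBBB
BBBBBBB
BBBBBBB
BBBBBBB
BBBBBBW
BBBBBBB
After op 3 fill(5,1,K) [41 cells changed]:
KKKKKKK
KKKKKKK
KKKKKKK
KKKKKKK
KKKKKKW
KKKKKKK
After op 4 paint(3,4,W):
KKKKKKK
KKKKKKK
KKKKKKK
KKKKWKK
KKKKKKW
KKKKKKK
After op 5 paint(3,4,G):
KKKKKKK
KKKKKKK
KKKKKKK
KKKKGKK
KKKKKKW
KKKKKKK

Answer: KKKKKKK
KKKKKKK
KKKKKKK
KKKKGKK
KKKKKKW
KKKKKKK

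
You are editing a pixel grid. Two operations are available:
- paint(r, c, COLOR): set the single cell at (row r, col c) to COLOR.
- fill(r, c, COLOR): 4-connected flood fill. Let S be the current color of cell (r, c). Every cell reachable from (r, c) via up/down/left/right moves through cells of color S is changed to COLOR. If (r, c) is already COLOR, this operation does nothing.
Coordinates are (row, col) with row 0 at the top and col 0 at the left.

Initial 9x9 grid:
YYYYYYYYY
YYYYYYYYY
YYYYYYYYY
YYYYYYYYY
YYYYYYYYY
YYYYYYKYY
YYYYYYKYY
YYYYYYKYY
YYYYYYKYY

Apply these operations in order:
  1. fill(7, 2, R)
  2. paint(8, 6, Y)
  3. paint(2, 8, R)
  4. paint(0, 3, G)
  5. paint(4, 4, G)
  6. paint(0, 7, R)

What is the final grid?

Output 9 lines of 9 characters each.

Answer: RRRGRRRRR
RRRRRRRRR
RRRRRRRRR
RRRRRRRRR
RRRRGRRRR
RRRRRRKRR
RRRRRRKRR
RRRRRRKRR
RRRRRRYRR

Derivation:
After op 1 fill(7,2,R) [77 cells changed]:
RRRRRRRRR
RRRRRRRRR
RRRRRRRRR
RRRRRRRRR
RRRRRRRRR
RRRRRRKRR
RRRRRRKRR
RRRRRRKRR
RRRRRRKRR
After op 2 paint(8,6,Y):
RRRRRRRRR
RRRRRRRRR
RRRRRRRRR
RRRRRRRRR
RRRRRRRRR
RRRRRRKRR
RRRRRRKRR
RRRRRRKRR
RRRRRRYRR
After op 3 paint(2,8,R):
RRRRRRRRR
RRRRRRRRR
RRRRRRRRR
RRRRRRRRR
RRRRRRRRR
RRRRRRKRR
RRRRRRKRR
RRRRRRKRR
RRRRRRYRR
After op 4 paint(0,3,G):
RRRGRRRRR
RRRRRRRRR
RRRRRRRRR
RRRRRRRRR
RRRRRRRRR
RRRRRRKRR
RRRRRRKRR
RRRRRRKRR
RRRRRRYRR
After op 5 paint(4,4,G):
RRRGRRRRR
RRRRRRRRR
RRRRRRRRR
RRRRRRRRR
RRRRGRRRR
RRRRRRKRR
RRRRRRKRR
RRRRRRKRR
RRRRRRYRR
After op 6 paint(0,7,R):
RRRGRRRRR
RRRRRRRRR
RRRRRRRRR
RRRRRRRRR
RRRRGRRRR
RRRRRRKRR
RRRRRRKRR
RRRRRRKRR
RRRRRRYRR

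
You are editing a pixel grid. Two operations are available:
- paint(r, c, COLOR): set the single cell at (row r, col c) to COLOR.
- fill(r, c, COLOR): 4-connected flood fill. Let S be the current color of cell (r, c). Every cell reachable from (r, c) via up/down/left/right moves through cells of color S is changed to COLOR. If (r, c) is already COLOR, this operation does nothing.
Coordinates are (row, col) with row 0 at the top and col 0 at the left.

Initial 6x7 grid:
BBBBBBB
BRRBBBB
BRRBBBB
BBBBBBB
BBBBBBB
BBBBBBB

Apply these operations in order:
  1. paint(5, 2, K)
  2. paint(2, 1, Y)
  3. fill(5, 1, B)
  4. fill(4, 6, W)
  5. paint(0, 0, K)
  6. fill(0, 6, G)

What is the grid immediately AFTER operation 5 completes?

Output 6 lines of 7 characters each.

After op 1 paint(5,2,K):
BBBBBBB
BRRBBBB
BRRBBBB
BBBBBBB
BBBBBBB
BBKBBBB
After op 2 paint(2,1,Y):
BBBBBBB
BRRBBBB
BYRBBBB
BBBBBBB
BBBBBBB
BBKBBBB
After op 3 fill(5,1,B) [0 cells changed]:
BBBBBBB
BRRBBBB
BYRBBBB
BBBBBBB
BBBBBBB
BBKBBBB
After op 4 fill(4,6,W) [37 cells changed]:
WWWWWWW
WRRWWWW
WYRWWWW
WWWWWWW
WWWWWWW
WWKWWWW
After op 5 paint(0,0,K):
KWWWWWW
WRRWWWW
WYRWWWW
WWWWWWW
WWWWWWW
WWKWWWW

Answer: KWWWWWW
WRRWWWW
WYRWWWW
WWWWWWW
WWWWWWW
WWKWWWW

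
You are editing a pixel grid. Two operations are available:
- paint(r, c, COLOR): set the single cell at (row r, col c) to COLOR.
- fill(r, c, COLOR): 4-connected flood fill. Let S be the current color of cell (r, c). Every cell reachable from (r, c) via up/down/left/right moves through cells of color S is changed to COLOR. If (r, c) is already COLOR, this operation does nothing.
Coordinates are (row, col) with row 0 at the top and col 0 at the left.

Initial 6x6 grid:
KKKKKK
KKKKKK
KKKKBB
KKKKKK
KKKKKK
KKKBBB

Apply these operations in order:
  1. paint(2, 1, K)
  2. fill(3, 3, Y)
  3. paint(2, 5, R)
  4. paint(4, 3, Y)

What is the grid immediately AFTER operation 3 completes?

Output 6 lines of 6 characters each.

After op 1 paint(2,1,K):
KKKKKK
KKKKKK
KKKKBB
KKKKKK
KKKKKK
KKKBBB
After op 2 fill(3,3,Y) [31 cells changed]:
YYYYYY
YYYYYY
YYYYBB
YYYYYY
YYYYYY
YYYBBB
After op 3 paint(2,5,R):
YYYYYY
YYYYYY
YYYYBR
YYYYYY
YYYYYY
YYYBBB

Answer: YYYYYY
YYYYYY
YYYYBR
YYYYYY
YYYYYY
YYYBBB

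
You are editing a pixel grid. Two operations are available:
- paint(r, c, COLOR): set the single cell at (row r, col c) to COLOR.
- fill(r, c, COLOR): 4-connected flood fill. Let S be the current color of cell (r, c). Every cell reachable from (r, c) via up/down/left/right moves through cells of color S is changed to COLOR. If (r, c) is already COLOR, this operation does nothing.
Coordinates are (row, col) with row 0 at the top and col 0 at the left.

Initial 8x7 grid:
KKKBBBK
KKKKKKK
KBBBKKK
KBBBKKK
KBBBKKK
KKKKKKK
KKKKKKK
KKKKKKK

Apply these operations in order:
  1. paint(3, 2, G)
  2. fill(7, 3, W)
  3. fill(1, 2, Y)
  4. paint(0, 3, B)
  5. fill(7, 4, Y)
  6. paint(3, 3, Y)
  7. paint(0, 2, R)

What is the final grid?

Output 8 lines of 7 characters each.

After op 1 paint(3,2,G):
KKKBBBK
KKKKKKK
KBBBKKK
KBGBKKK
KBBBKKK
KKKKKKK
KKKKKKK
KKKKKKK
After op 2 fill(7,3,W) [44 cells changed]:
WWWBBBW
WWWWWWW
WBBBWWW
WBGBWWW
WBBBWWW
WWWWWWW
WWWWWWW
WWWWWWW
After op 3 fill(1,2,Y) [44 cells changed]:
YYYBBBY
YYYYYYY
YBBBYYY
YBGBYYY
YBBBYYY
YYYYYYY
YYYYYYY
YYYYYYY
After op 4 paint(0,3,B):
YYYBBBY
YYYYYYY
YBBBYYY
YBGBYYY
YBBBYYY
YYYYYYY
YYYYYYY
YYYYYYY
After op 5 fill(7,4,Y) [0 cells changed]:
YYYBBBY
YYYYYYY
YBBBYYY
YBGBYYY
YBBBYYY
YYYYYYY
YYYYYYY
YYYYYYY
After op 6 paint(3,3,Y):
YYYBBBY
YYYYYYY
YBBBYYY
YBGYYYY
YBBBYYY
YYYYYYY
YYYYYYY
YYYYYYY
After op 7 paint(0,2,R):
YYRBBBY
YYYYYYY
YBBBYYY
YBGYYYY
YBBBYYY
YYYYYYY
YYYYYYY
YYYYYYY

Answer: YYRBBBY
YYYYYYY
YBBBYYY
YBGYYYY
YBBBYYY
YYYYYYY
YYYYYYY
YYYYYYY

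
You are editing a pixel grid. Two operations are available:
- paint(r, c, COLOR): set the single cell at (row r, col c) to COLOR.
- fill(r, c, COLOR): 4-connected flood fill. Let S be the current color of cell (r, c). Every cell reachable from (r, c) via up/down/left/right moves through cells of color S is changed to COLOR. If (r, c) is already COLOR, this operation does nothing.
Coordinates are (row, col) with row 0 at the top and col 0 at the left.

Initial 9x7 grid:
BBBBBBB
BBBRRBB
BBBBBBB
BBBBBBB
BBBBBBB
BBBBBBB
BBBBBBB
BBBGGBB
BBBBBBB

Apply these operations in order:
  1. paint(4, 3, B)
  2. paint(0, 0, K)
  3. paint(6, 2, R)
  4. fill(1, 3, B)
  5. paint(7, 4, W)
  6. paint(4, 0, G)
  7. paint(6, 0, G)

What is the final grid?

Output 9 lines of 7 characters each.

After op 1 paint(4,3,B):
BBBBBBB
BBBRRBB
BBBBBBB
BBBBBBB
BBBBBBB
BBBBBBB
BBBBBBB
BBBGGBB
BBBBBBB
After op 2 paint(0,0,K):
KBBBBBB
BBBRRBB
BBBBBBB
BBBBBBB
BBBBBBB
BBBBBBB
BBBBBBB
BBBGGBB
BBBBBBB
After op 3 paint(6,2,R):
KBBBBBB
BBBRRBB
BBBBBBB
BBBBBBB
BBBBBBB
BBBBBBB
BBRBBBB
BBBGGBB
BBBBBBB
After op 4 fill(1,3,B) [2 cells changed]:
KBBBBBB
BBBBBBB
BBBBBBB
BBBBBBB
BBBBBBB
BBBBBBB
BBRBBBB
BBBGGBB
BBBBBBB
After op 5 paint(7,4,W):
KBBBBBB
BBBBBBB
BBBBBBB
BBBBBBB
BBBBBBB
BBBBBBB
BBRBBBB
BBBGWBB
BBBBBBB
After op 6 paint(4,0,G):
KBBBBBB
BBBBBBB
BBBBBBB
BBBBBBB
GBBBBBB
BBBBBBB
BBRBBBB
BBBGWBB
BBBBBBB
After op 7 paint(6,0,G):
KBBBBBB
BBBBBBB
BBBBBBB
BBBBBBB
GBBBBBB
BBBBBBB
GBRBBBB
BBBGWBB
BBBBBBB

Answer: KBBBBBB
BBBBBBB
BBBBBBB
BBBBBBB
GBBBBBB
BBBBBBB
GBRBBBB
BBBGWBB
BBBBBBB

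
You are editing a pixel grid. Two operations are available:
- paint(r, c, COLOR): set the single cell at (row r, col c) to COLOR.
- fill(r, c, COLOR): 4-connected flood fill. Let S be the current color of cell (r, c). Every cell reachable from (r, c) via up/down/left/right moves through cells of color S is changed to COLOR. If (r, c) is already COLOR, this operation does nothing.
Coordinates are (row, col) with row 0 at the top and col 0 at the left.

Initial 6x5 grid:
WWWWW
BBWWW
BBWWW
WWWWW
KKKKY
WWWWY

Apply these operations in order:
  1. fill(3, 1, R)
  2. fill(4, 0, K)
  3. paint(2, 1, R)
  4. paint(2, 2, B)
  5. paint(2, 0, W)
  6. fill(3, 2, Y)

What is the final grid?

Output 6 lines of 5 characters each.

After op 1 fill(3,1,R) [16 cells changed]:
RRRRR
BBRRR
BBRRR
RRRRR
KKKKY
WWWWY
After op 2 fill(4,0,K) [0 cells changed]:
RRRRR
BBRRR
BBRRR
RRRRR
KKKKY
WWWWY
After op 3 paint(2,1,R):
RRRRR
BBRRR
BRRRR
RRRRR
KKKKY
WWWWY
After op 4 paint(2,2,B):
RRRRR
BBRRR
BRBRR
RRRRR
KKKKY
WWWWY
After op 5 paint(2,0,W):
RRRRR
BBRRR
WRBRR
RRRRR
KKKKY
WWWWY
After op 6 fill(3,2,Y) [16 cells changed]:
YYYYY
BBYYY
WYBYY
YYYYY
KKKKY
WWWWY

Answer: YYYYY
BBYYY
WYBYY
YYYYY
KKKKY
WWWWY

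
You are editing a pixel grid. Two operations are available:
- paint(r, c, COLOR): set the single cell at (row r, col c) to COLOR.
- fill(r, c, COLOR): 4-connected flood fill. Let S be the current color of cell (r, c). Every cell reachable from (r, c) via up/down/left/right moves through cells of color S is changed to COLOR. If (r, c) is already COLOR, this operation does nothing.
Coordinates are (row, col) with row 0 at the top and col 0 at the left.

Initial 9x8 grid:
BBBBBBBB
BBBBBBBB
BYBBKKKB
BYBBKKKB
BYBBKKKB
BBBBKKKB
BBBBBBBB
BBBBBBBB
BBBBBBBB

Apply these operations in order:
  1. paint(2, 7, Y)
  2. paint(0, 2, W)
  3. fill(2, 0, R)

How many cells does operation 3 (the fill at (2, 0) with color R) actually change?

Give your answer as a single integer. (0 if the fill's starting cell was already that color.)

After op 1 paint(2,7,Y):
BBBBBBBB
BBBBBBBB
BYBBKKKY
BYBBKKKB
BYBBKKKB
BBBBKKKB
BBBBBBBB
BBBBBBBB
BBBBBBBB
After op 2 paint(0,2,W):
BBWBBBBB
BBBBBBBB
BYBBKKKY
BYBBKKKB
BYBBKKKB
BBBBKKKB
BBBBBBBB
BBBBBBBB
BBBBBBBB
After op 3 fill(2,0,R) [55 cells changed]:
RRWRRRRR
RRRRRRRR
RYRRKKKY
RYRRKKKR
RYRRKKKR
RRRRKKKR
RRRRRRRR
RRRRRRRR
RRRRRRRR

Answer: 55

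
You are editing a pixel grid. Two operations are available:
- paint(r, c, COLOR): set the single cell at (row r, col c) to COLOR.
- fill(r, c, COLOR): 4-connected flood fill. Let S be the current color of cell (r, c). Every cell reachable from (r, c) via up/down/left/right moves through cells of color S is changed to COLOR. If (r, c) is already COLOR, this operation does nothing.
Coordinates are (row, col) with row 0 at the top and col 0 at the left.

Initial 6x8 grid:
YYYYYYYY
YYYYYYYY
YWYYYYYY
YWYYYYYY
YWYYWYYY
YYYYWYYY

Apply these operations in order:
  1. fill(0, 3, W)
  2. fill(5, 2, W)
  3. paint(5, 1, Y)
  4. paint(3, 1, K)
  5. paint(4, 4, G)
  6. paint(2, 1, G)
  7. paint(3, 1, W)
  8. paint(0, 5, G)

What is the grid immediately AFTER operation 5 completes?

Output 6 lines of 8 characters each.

Answer: WWWWWWWW
WWWWWWWW
WWWWWWWW
WKWWWWWW
WWWWGWWW
WYWWWWWW

Derivation:
After op 1 fill(0,3,W) [43 cells changed]:
WWWWWWWW
WWWWWWWW
WWWWWWWW
WWWWWWWW
WWWWWWWW
WWWWWWWW
After op 2 fill(5,2,W) [0 cells changed]:
WWWWWWWW
WWWWWWWW
WWWWWWWW
WWWWWWWW
WWWWWWWW
WWWWWWWW
After op 3 paint(5,1,Y):
WWWWWWWW
WWWWWWWW
WWWWWWWW
WWWWWWWW
WWWWWWWW
WYWWWWWW
After op 4 paint(3,1,K):
WWWWWWWW
WWWWWWWW
WWWWWWWW
WKWWWWWW
WWWWWWWW
WYWWWWWW
After op 5 paint(4,4,G):
WWWWWWWW
WWWWWWWW
WWWWWWWW
WKWWWWWW
WWWWGWWW
WYWWWWWW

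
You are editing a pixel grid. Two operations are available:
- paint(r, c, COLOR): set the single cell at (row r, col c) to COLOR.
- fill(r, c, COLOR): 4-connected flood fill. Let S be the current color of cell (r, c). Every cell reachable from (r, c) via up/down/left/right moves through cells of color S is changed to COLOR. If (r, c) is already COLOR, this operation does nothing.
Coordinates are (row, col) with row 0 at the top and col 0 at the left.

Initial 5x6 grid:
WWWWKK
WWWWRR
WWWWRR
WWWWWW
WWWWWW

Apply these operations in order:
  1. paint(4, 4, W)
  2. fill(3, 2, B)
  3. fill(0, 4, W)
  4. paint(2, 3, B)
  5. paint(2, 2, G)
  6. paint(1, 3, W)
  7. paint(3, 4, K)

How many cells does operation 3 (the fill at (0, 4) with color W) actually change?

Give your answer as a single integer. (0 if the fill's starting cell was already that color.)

Answer: 2

Derivation:
After op 1 paint(4,4,W):
WWWWKK
WWWWRR
WWWWRR
WWWWWW
WWWWWW
After op 2 fill(3,2,B) [24 cells changed]:
BBBBKK
BBBBRR
BBBBRR
BBBBBB
BBBBBB
After op 3 fill(0,4,W) [2 cells changed]:
BBBBWW
BBBBRR
BBBBRR
BBBBBB
BBBBBB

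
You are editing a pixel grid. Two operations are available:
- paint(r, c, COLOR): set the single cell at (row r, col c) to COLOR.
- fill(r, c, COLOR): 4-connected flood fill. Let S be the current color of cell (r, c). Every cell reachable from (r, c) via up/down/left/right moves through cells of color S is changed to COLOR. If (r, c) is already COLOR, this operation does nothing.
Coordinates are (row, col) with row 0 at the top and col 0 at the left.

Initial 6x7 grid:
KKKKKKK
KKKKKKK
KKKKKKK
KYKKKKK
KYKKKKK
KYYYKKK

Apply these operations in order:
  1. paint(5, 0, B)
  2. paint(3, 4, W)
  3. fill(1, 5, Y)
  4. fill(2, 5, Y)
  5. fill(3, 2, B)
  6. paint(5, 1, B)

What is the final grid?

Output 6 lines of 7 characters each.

Answer: BBBBBBB
BBBBBBB
BBBBBBB
BBBBWBB
BBBBBBB
BBBBBBB

Derivation:
After op 1 paint(5,0,B):
KKKKKKK
KKKKKKK
KKKKKKK
KYKKKKK
KYKKKKK
BYYYKKK
After op 2 paint(3,4,W):
KKKKKKK
KKKKKKK
KKKKKKK
KYKKWKK
KYKKKKK
BYYYKKK
After op 3 fill(1,5,Y) [35 cells changed]:
YYYYYYY
YYYYYYY
YYYYYYY
YYYYWYY
YYYYYYY
BYYYYYY
After op 4 fill(2,5,Y) [0 cells changed]:
YYYYYYY
YYYYYYY
YYYYYYY
YYYYWYY
YYYYYYY
BYYYYYY
After op 5 fill(3,2,B) [40 cells changed]:
BBBBBBB
BBBBBBB
BBBBBBB
BBBBWBB
BBBBBBB
BBBBBBB
After op 6 paint(5,1,B):
BBBBBBB
BBBBBBB
BBBBBBB
BBBBWBB
BBBBBBB
BBBBBBB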